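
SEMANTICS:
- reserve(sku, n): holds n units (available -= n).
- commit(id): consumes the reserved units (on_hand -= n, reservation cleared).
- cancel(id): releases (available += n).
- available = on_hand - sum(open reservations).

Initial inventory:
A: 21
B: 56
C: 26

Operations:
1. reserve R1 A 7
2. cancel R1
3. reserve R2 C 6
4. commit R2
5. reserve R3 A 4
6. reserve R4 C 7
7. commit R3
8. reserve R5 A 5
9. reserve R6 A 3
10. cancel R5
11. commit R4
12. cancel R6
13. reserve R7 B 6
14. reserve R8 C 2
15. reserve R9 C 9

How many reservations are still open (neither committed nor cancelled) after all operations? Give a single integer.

Answer: 3

Derivation:
Step 1: reserve R1 A 7 -> on_hand[A=21 B=56 C=26] avail[A=14 B=56 C=26] open={R1}
Step 2: cancel R1 -> on_hand[A=21 B=56 C=26] avail[A=21 B=56 C=26] open={}
Step 3: reserve R2 C 6 -> on_hand[A=21 B=56 C=26] avail[A=21 B=56 C=20] open={R2}
Step 4: commit R2 -> on_hand[A=21 B=56 C=20] avail[A=21 B=56 C=20] open={}
Step 5: reserve R3 A 4 -> on_hand[A=21 B=56 C=20] avail[A=17 B=56 C=20] open={R3}
Step 6: reserve R4 C 7 -> on_hand[A=21 B=56 C=20] avail[A=17 B=56 C=13] open={R3,R4}
Step 7: commit R3 -> on_hand[A=17 B=56 C=20] avail[A=17 B=56 C=13] open={R4}
Step 8: reserve R5 A 5 -> on_hand[A=17 B=56 C=20] avail[A=12 B=56 C=13] open={R4,R5}
Step 9: reserve R6 A 3 -> on_hand[A=17 B=56 C=20] avail[A=9 B=56 C=13] open={R4,R5,R6}
Step 10: cancel R5 -> on_hand[A=17 B=56 C=20] avail[A=14 B=56 C=13] open={R4,R6}
Step 11: commit R4 -> on_hand[A=17 B=56 C=13] avail[A=14 B=56 C=13] open={R6}
Step 12: cancel R6 -> on_hand[A=17 B=56 C=13] avail[A=17 B=56 C=13] open={}
Step 13: reserve R7 B 6 -> on_hand[A=17 B=56 C=13] avail[A=17 B=50 C=13] open={R7}
Step 14: reserve R8 C 2 -> on_hand[A=17 B=56 C=13] avail[A=17 B=50 C=11] open={R7,R8}
Step 15: reserve R9 C 9 -> on_hand[A=17 B=56 C=13] avail[A=17 B=50 C=2] open={R7,R8,R9}
Open reservations: ['R7', 'R8', 'R9'] -> 3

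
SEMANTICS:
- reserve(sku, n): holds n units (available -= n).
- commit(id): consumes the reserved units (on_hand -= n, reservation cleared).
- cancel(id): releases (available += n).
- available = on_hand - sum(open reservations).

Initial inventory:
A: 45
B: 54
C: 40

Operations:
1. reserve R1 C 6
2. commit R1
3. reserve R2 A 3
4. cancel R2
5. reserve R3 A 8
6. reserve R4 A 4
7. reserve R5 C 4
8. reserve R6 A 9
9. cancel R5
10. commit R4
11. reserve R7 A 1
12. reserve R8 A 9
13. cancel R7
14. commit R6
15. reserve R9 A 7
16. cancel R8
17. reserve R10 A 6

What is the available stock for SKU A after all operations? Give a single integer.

Answer: 11

Derivation:
Step 1: reserve R1 C 6 -> on_hand[A=45 B=54 C=40] avail[A=45 B=54 C=34] open={R1}
Step 2: commit R1 -> on_hand[A=45 B=54 C=34] avail[A=45 B=54 C=34] open={}
Step 3: reserve R2 A 3 -> on_hand[A=45 B=54 C=34] avail[A=42 B=54 C=34] open={R2}
Step 4: cancel R2 -> on_hand[A=45 B=54 C=34] avail[A=45 B=54 C=34] open={}
Step 5: reserve R3 A 8 -> on_hand[A=45 B=54 C=34] avail[A=37 B=54 C=34] open={R3}
Step 6: reserve R4 A 4 -> on_hand[A=45 B=54 C=34] avail[A=33 B=54 C=34] open={R3,R4}
Step 7: reserve R5 C 4 -> on_hand[A=45 B=54 C=34] avail[A=33 B=54 C=30] open={R3,R4,R5}
Step 8: reserve R6 A 9 -> on_hand[A=45 B=54 C=34] avail[A=24 B=54 C=30] open={R3,R4,R5,R6}
Step 9: cancel R5 -> on_hand[A=45 B=54 C=34] avail[A=24 B=54 C=34] open={R3,R4,R6}
Step 10: commit R4 -> on_hand[A=41 B=54 C=34] avail[A=24 B=54 C=34] open={R3,R6}
Step 11: reserve R7 A 1 -> on_hand[A=41 B=54 C=34] avail[A=23 B=54 C=34] open={R3,R6,R7}
Step 12: reserve R8 A 9 -> on_hand[A=41 B=54 C=34] avail[A=14 B=54 C=34] open={R3,R6,R7,R8}
Step 13: cancel R7 -> on_hand[A=41 B=54 C=34] avail[A=15 B=54 C=34] open={R3,R6,R8}
Step 14: commit R6 -> on_hand[A=32 B=54 C=34] avail[A=15 B=54 C=34] open={R3,R8}
Step 15: reserve R9 A 7 -> on_hand[A=32 B=54 C=34] avail[A=8 B=54 C=34] open={R3,R8,R9}
Step 16: cancel R8 -> on_hand[A=32 B=54 C=34] avail[A=17 B=54 C=34] open={R3,R9}
Step 17: reserve R10 A 6 -> on_hand[A=32 B=54 C=34] avail[A=11 B=54 C=34] open={R10,R3,R9}
Final available[A] = 11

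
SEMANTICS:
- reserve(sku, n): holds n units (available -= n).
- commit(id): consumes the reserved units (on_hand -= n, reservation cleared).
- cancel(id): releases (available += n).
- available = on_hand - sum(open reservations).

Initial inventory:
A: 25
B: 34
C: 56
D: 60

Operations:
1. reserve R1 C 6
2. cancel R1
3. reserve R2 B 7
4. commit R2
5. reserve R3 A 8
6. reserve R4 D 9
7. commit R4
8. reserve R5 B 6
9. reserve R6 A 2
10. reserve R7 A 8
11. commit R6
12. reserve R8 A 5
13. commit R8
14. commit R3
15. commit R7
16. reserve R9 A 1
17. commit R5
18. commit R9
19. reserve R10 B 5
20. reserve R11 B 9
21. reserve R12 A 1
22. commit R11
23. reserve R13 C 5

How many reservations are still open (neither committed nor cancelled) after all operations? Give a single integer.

Step 1: reserve R1 C 6 -> on_hand[A=25 B=34 C=56 D=60] avail[A=25 B=34 C=50 D=60] open={R1}
Step 2: cancel R1 -> on_hand[A=25 B=34 C=56 D=60] avail[A=25 B=34 C=56 D=60] open={}
Step 3: reserve R2 B 7 -> on_hand[A=25 B=34 C=56 D=60] avail[A=25 B=27 C=56 D=60] open={R2}
Step 4: commit R2 -> on_hand[A=25 B=27 C=56 D=60] avail[A=25 B=27 C=56 D=60] open={}
Step 5: reserve R3 A 8 -> on_hand[A=25 B=27 C=56 D=60] avail[A=17 B=27 C=56 D=60] open={R3}
Step 6: reserve R4 D 9 -> on_hand[A=25 B=27 C=56 D=60] avail[A=17 B=27 C=56 D=51] open={R3,R4}
Step 7: commit R4 -> on_hand[A=25 B=27 C=56 D=51] avail[A=17 B=27 C=56 D=51] open={R3}
Step 8: reserve R5 B 6 -> on_hand[A=25 B=27 C=56 D=51] avail[A=17 B=21 C=56 D=51] open={R3,R5}
Step 9: reserve R6 A 2 -> on_hand[A=25 B=27 C=56 D=51] avail[A=15 B=21 C=56 D=51] open={R3,R5,R6}
Step 10: reserve R7 A 8 -> on_hand[A=25 B=27 C=56 D=51] avail[A=7 B=21 C=56 D=51] open={R3,R5,R6,R7}
Step 11: commit R6 -> on_hand[A=23 B=27 C=56 D=51] avail[A=7 B=21 C=56 D=51] open={R3,R5,R7}
Step 12: reserve R8 A 5 -> on_hand[A=23 B=27 C=56 D=51] avail[A=2 B=21 C=56 D=51] open={R3,R5,R7,R8}
Step 13: commit R8 -> on_hand[A=18 B=27 C=56 D=51] avail[A=2 B=21 C=56 D=51] open={R3,R5,R7}
Step 14: commit R3 -> on_hand[A=10 B=27 C=56 D=51] avail[A=2 B=21 C=56 D=51] open={R5,R7}
Step 15: commit R7 -> on_hand[A=2 B=27 C=56 D=51] avail[A=2 B=21 C=56 D=51] open={R5}
Step 16: reserve R9 A 1 -> on_hand[A=2 B=27 C=56 D=51] avail[A=1 B=21 C=56 D=51] open={R5,R9}
Step 17: commit R5 -> on_hand[A=2 B=21 C=56 D=51] avail[A=1 B=21 C=56 D=51] open={R9}
Step 18: commit R9 -> on_hand[A=1 B=21 C=56 D=51] avail[A=1 B=21 C=56 D=51] open={}
Step 19: reserve R10 B 5 -> on_hand[A=1 B=21 C=56 D=51] avail[A=1 B=16 C=56 D=51] open={R10}
Step 20: reserve R11 B 9 -> on_hand[A=1 B=21 C=56 D=51] avail[A=1 B=7 C=56 D=51] open={R10,R11}
Step 21: reserve R12 A 1 -> on_hand[A=1 B=21 C=56 D=51] avail[A=0 B=7 C=56 D=51] open={R10,R11,R12}
Step 22: commit R11 -> on_hand[A=1 B=12 C=56 D=51] avail[A=0 B=7 C=56 D=51] open={R10,R12}
Step 23: reserve R13 C 5 -> on_hand[A=1 B=12 C=56 D=51] avail[A=0 B=7 C=51 D=51] open={R10,R12,R13}
Open reservations: ['R10', 'R12', 'R13'] -> 3

Answer: 3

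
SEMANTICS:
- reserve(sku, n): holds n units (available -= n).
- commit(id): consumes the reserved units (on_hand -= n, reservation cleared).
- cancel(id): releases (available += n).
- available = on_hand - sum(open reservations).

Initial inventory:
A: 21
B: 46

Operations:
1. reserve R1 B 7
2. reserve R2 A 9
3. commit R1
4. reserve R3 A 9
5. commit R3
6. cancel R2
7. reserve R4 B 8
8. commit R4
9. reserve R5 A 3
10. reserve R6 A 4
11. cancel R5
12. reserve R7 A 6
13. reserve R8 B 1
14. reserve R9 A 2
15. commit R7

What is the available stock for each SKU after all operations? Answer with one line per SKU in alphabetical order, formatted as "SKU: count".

Step 1: reserve R1 B 7 -> on_hand[A=21 B=46] avail[A=21 B=39] open={R1}
Step 2: reserve R2 A 9 -> on_hand[A=21 B=46] avail[A=12 B=39] open={R1,R2}
Step 3: commit R1 -> on_hand[A=21 B=39] avail[A=12 B=39] open={R2}
Step 4: reserve R3 A 9 -> on_hand[A=21 B=39] avail[A=3 B=39] open={R2,R3}
Step 5: commit R3 -> on_hand[A=12 B=39] avail[A=3 B=39] open={R2}
Step 6: cancel R2 -> on_hand[A=12 B=39] avail[A=12 B=39] open={}
Step 7: reserve R4 B 8 -> on_hand[A=12 B=39] avail[A=12 B=31] open={R4}
Step 8: commit R4 -> on_hand[A=12 B=31] avail[A=12 B=31] open={}
Step 9: reserve R5 A 3 -> on_hand[A=12 B=31] avail[A=9 B=31] open={R5}
Step 10: reserve R6 A 4 -> on_hand[A=12 B=31] avail[A=5 B=31] open={R5,R6}
Step 11: cancel R5 -> on_hand[A=12 B=31] avail[A=8 B=31] open={R6}
Step 12: reserve R7 A 6 -> on_hand[A=12 B=31] avail[A=2 B=31] open={R6,R7}
Step 13: reserve R8 B 1 -> on_hand[A=12 B=31] avail[A=2 B=30] open={R6,R7,R8}
Step 14: reserve R9 A 2 -> on_hand[A=12 B=31] avail[A=0 B=30] open={R6,R7,R8,R9}
Step 15: commit R7 -> on_hand[A=6 B=31] avail[A=0 B=30] open={R6,R8,R9}

Answer: A: 0
B: 30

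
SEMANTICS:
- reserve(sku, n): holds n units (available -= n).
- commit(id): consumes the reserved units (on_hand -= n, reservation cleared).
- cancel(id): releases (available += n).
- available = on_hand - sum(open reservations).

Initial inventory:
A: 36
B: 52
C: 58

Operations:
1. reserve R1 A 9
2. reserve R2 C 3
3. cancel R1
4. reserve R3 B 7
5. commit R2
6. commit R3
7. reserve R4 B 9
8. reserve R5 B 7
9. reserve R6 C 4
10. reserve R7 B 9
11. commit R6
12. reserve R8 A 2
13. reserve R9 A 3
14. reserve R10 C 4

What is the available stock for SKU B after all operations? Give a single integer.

Answer: 20

Derivation:
Step 1: reserve R1 A 9 -> on_hand[A=36 B=52 C=58] avail[A=27 B=52 C=58] open={R1}
Step 2: reserve R2 C 3 -> on_hand[A=36 B=52 C=58] avail[A=27 B=52 C=55] open={R1,R2}
Step 3: cancel R1 -> on_hand[A=36 B=52 C=58] avail[A=36 B=52 C=55] open={R2}
Step 4: reserve R3 B 7 -> on_hand[A=36 B=52 C=58] avail[A=36 B=45 C=55] open={R2,R3}
Step 5: commit R2 -> on_hand[A=36 B=52 C=55] avail[A=36 B=45 C=55] open={R3}
Step 6: commit R3 -> on_hand[A=36 B=45 C=55] avail[A=36 B=45 C=55] open={}
Step 7: reserve R4 B 9 -> on_hand[A=36 B=45 C=55] avail[A=36 B=36 C=55] open={R4}
Step 8: reserve R5 B 7 -> on_hand[A=36 B=45 C=55] avail[A=36 B=29 C=55] open={R4,R5}
Step 9: reserve R6 C 4 -> on_hand[A=36 B=45 C=55] avail[A=36 B=29 C=51] open={R4,R5,R6}
Step 10: reserve R7 B 9 -> on_hand[A=36 B=45 C=55] avail[A=36 B=20 C=51] open={R4,R5,R6,R7}
Step 11: commit R6 -> on_hand[A=36 B=45 C=51] avail[A=36 B=20 C=51] open={R4,R5,R7}
Step 12: reserve R8 A 2 -> on_hand[A=36 B=45 C=51] avail[A=34 B=20 C=51] open={R4,R5,R7,R8}
Step 13: reserve R9 A 3 -> on_hand[A=36 B=45 C=51] avail[A=31 B=20 C=51] open={R4,R5,R7,R8,R9}
Step 14: reserve R10 C 4 -> on_hand[A=36 B=45 C=51] avail[A=31 B=20 C=47] open={R10,R4,R5,R7,R8,R9}
Final available[B] = 20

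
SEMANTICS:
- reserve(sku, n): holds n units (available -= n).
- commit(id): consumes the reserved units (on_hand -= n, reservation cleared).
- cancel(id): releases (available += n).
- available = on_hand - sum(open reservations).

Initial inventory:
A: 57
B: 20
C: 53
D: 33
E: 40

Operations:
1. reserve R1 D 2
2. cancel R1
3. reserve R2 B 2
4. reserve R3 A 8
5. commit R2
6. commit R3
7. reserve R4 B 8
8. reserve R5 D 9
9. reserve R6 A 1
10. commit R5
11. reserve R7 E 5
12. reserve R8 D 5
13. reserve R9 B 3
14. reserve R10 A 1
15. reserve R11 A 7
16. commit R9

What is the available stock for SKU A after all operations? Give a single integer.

Step 1: reserve R1 D 2 -> on_hand[A=57 B=20 C=53 D=33 E=40] avail[A=57 B=20 C=53 D=31 E=40] open={R1}
Step 2: cancel R1 -> on_hand[A=57 B=20 C=53 D=33 E=40] avail[A=57 B=20 C=53 D=33 E=40] open={}
Step 3: reserve R2 B 2 -> on_hand[A=57 B=20 C=53 D=33 E=40] avail[A=57 B=18 C=53 D=33 E=40] open={R2}
Step 4: reserve R3 A 8 -> on_hand[A=57 B=20 C=53 D=33 E=40] avail[A=49 B=18 C=53 D=33 E=40] open={R2,R3}
Step 5: commit R2 -> on_hand[A=57 B=18 C=53 D=33 E=40] avail[A=49 B=18 C=53 D=33 E=40] open={R3}
Step 6: commit R3 -> on_hand[A=49 B=18 C=53 D=33 E=40] avail[A=49 B=18 C=53 D=33 E=40] open={}
Step 7: reserve R4 B 8 -> on_hand[A=49 B=18 C=53 D=33 E=40] avail[A=49 B=10 C=53 D=33 E=40] open={R4}
Step 8: reserve R5 D 9 -> on_hand[A=49 B=18 C=53 D=33 E=40] avail[A=49 B=10 C=53 D=24 E=40] open={R4,R5}
Step 9: reserve R6 A 1 -> on_hand[A=49 B=18 C=53 D=33 E=40] avail[A=48 B=10 C=53 D=24 E=40] open={R4,R5,R6}
Step 10: commit R5 -> on_hand[A=49 B=18 C=53 D=24 E=40] avail[A=48 B=10 C=53 D=24 E=40] open={R4,R6}
Step 11: reserve R7 E 5 -> on_hand[A=49 B=18 C=53 D=24 E=40] avail[A=48 B=10 C=53 D=24 E=35] open={R4,R6,R7}
Step 12: reserve R8 D 5 -> on_hand[A=49 B=18 C=53 D=24 E=40] avail[A=48 B=10 C=53 D=19 E=35] open={R4,R6,R7,R8}
Step 13: reserve R9 B 3 -> on_hand[A=49 B=18 C=53 D=24 E=40] avail[A=48 B=7 C=53 D=19 E=35] open={R4,R6,R7,R8,R9}
Step 14: reserve R10 A 1 -> on_hand[A=49 B=18 C=53 D=24 E=40] avail[A=47 B=7 C=53 D=19 E=35] open={R10,R4,R6,R7,R8,R9}
Step 15: reserve R11 A 7 -> on_hand[A=49 B=18 C=53 D=24 E=40] avail[A=40 B=7 C=53 D=19 E=35] open={R10,R11,R4,R6,R7,R8,R9}
Step 16: commit R9 -> on_hand[A=49 B=15 C=53 D=24 E=40] avail[A=40 B=7 C=53 D=19 E=35] open={R10,R11,R4,R6,R7,R8}
Final available[A] = 40

Answer: 40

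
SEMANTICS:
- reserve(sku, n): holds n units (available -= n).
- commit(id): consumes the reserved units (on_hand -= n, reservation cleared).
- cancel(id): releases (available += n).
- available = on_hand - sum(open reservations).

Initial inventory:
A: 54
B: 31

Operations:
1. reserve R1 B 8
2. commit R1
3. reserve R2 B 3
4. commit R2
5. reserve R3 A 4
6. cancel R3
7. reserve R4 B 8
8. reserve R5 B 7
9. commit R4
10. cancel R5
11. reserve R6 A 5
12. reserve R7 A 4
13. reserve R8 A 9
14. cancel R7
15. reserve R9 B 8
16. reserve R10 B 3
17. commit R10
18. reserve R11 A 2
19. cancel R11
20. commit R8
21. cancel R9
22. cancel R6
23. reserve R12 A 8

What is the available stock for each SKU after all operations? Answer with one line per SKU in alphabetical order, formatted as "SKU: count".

Step 1: reserve R1 B 8 -> on_hand[A=54 B=31] avail[A=54 B=23] open={R1}
Step 2: commit R1 -> on_hand[A=54 B=23] avail[A=54 B=23] open={}
Step 3: reserve R2 B 3 -> on_hand[A=54 B=23] avail[A=54 B=20] open={R2}
Step 4: commit R2 -> on_hand[A=54 B=20] avail[A=54 B=20] open={}
Step 5: reserve R3 A 4 -> on_hand[A=54 B=20] avail[A=50 B=20] open={R3}
Step 6: cancel R3 -> on_hand[A=54 B=20] avail[A=54 B=20] open={}
Step 7: reserve R4 B 8 -> on_hand[A=54 B=20] avail[A=54 B=12] open={R4}
Step 8: reserve R5 B 7 -> on_hand[A=54 B=20] avail[A=54 B=5] open={R4,R5}
Step 9: commit R4 -> on_hand[A=54 B=12] avail[A=54 B=5] open={R5}
Step 10: cancel R5 -> on_hand[A=54 B=12] avail[A=54 B=12] open={}
Step 11: reserve R6 A 5 -> on_hand[A=54 B=12] avail[A=49 B=12] open={R6}
Step 12: reserve R7 A 4 -> on_hand[A=54 B=12] avail[A=45 B=12] open={R6,R7}
Step 13: reserve R8 A 9 -> on_hand[A=54 B=12] avail[A=36 B=12] open={R6,R7,R8}
Step 14: cancel R7 -> on_hand[A=54 B=12] avail[A=40 B=12] open={R6,R8}
Step 15: reserve R9 B 8 -> on_hand[A=54 B=12] avail[A=40 B=4] open={R6,R8,R9}
Step 16: reserve R10 B 3 -> on_hand[A=54 B=12] avail[A=40 B=1] open={R10,R6,R8,R9}
Step 17: commit R10 -> on_hand[A=54 B=9] avail[A=40 B=1] open={R6,R8,R9}
Step 18: reserve R11 A 2 -> on_hand[A=54 B=9] avail[A=38 B=1] open={R11,R6,R8,R9}
Step 19: cancel R11 -> on_hand[A=54 B=9] avail[A=40 B=1] open={R6,R8,R9}
Step 20: commit R8 -> on_hand[A=45 B=9] avail[A=40 B=1] open={R6,R9}
Step 21: cancel R9 -> on_hand[A=45 B=9] avail[A=40 B=9] open={R6}
Step 22: cancel R6 -> on_hand[A=45 B=9] avail[A=45 B=9] open={}
Step 23: reserve R12 A 8 -> on_hand[A=45 B=9] avail[A=37 B=9] open={R12}

Answer: A: 37
B: 9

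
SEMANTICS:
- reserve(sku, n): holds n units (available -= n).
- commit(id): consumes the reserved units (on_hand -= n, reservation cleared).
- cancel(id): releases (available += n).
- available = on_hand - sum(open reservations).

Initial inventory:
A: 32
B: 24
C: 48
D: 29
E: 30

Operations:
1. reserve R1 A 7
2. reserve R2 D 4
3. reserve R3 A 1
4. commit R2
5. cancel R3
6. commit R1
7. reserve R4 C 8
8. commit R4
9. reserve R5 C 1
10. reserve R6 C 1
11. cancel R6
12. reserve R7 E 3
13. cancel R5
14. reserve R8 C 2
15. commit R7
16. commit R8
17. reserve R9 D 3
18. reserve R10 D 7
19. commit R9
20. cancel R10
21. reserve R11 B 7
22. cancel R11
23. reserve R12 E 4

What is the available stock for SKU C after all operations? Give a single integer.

Answer: 38

Derivation:
Step 1: reserve R1 A 7 -> on_hand[A=32 B=24 C=48 D=29 E=30] avail[A=25 B=24 C=48 D=29 E=30] open={R1}
Step 2: reserve R2 D 4 -> on_hand[A=32 B=24 C=48 D=29 E=30] avail[A=25 B=24 C=48 D=25 E=30] open={R1,R2}
Step 3: reserve R3 A 1 -> on_hand[A=32 B=24 C=48 D=29 E=30] avail[A=24 B=24 C=48 D=25 E=30] open={R1,R2,R3}
Step 4: commit R2 -> on_hand[A=32 B=24 C=48 D=25 E=30] avail[A=24 B=24 C=48 D=25 E=30] open={R1,R3}
Step 5: cancel R3 -> on_hand[A=32 B=24 C=48 D=25 E=30] avail[A=25 B=24 C=48 D=25 E=30] open={R1}
Step 6: commit R1 -> on_hand[A=25 B=24 C=48 D=25 E=30] avail[A=25 B=24 C=48 D=25 E=30] open={}
Step 7: reserve R4 C 8 -> on_hand[A=25 B=24 C=48 D=25 E=30] avail[A=25 B=24 C=40 D=25 E=30] open={R4}
Step 8: commit R4 -> on_hand[A=25 B=24 C=40 D=25 E=30] avail[A=25 B=24 C=40 D=25 E=30] open={}
Step 9: reserve R5 C 1 -> on_hand[A=25 B=24 C=40 D=25 E=30] avail[A=25 B=24 C=39 D=25 E=30] open={R5}
Step 10: reserve R6 C 1 -> on_hand[A=25 B=24 C=40 D=25 E=30] avail[A=25 B=24 C=38 D=25 E=30] open={R5,R6}
Step 11: cancel R6 -> on_hand[A=25 B=24 C=40 D=25 E=30] avail[A=25 B=24 C=39 D=25 E=30] open={R5}
Step 12: reserve R7 E 3 -> on_hand[A=25 B=24 C=40 D=25 E=30] avail[A=25 B=24 C=39 D=25 E=27] open={R5,R7}
Step 13: cancel R5 -> on_hand[A=25 B=24 C=40 D=25 E=30] avail[A=25 B=24 C=40 D=25 E=27] open={R7}
Step 14: reserve R8 C 2 -> on_hand[A=25 B=24 C=40 D=25 E=30] avail[A=25 B=24 C=38 D=25 E=27] open={R7,R8}
Step 15: commit R7 -> on_hand[A=25 B=24 C=40 D=25 E=27] avail[A=25 B=24 C=38 D=25 E=27] open={R8}
Step 16: commit R8 -> on_hand[A=25 B=24 C=38 D=25 E=27] avail[A=25 B=24 C=38 D=25 E=27] open={}
Step 17: reserve R9 D 3 -> on_hand[A=25 B=24 C=38 D=25 E=27] avail[A=25 B=24 C=38 D=22 E=27] open={R9}
Step 18: reserve R10 D 7 -> on_hand[A=25 B=24 C=38 D=25 E=27] avail[A=25 B=24 C=38 D=15 E=27] open={R10,R9}
Step 19: commit R9 -> on_hand[A=25 B=24 C=38 D=22 E=27] avail[A=25 B=24 C=38 D=15 E=27] open={R10}
Step 20: cancel R10 -> on_hand[A=25 B=24 C=38 D=22 E=27] avail[A=25 B=24 C=38 D=22 E=27] open={}
Step 21: reserve R11 B 7 -> on_hand[A=25 B=24 C=38 D=22 E=27] avail[A=25 B=17 C=38 D=22 E=27] open={R11}
Step 22: cancel R11 -> on_hand[A=25 B=24 C=38 D=22 E=27] avail[A=25 B=24 C=38 D=22 E=27] open={}
Step 23: reserve R12 E 4 -> on_hand[A=25 B=24 C=38 D=22 E=27] avail[A=25 B=24 C=38 D=22 E=23] open={R12}
Final available[C] = 38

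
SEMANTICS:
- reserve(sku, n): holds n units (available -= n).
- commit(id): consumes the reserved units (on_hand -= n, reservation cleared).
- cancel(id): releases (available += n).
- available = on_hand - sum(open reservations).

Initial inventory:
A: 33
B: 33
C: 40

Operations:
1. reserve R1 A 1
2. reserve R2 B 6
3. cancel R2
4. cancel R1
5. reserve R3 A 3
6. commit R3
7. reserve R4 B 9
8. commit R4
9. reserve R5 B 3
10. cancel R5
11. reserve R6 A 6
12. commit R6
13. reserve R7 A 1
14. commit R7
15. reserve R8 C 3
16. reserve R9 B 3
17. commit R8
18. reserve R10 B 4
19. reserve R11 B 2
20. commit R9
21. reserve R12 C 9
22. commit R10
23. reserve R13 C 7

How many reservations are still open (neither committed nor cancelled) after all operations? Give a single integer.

Answer: 3

Derivation:
Step 1: reserve R1 A 1 -> on_hand[A=33 B=33 C=40] avail[A=32 B=33 C=40] open={R1}
Step 2: reserve R2 B 6 -> on_hand[A=33 B=33 C=40] avail[A=32 B=27 C=40] open={R1,R2}
Step 3: cancel R2 -> on_hand[A=33 B=33 C=40] avail[A=32 B=33 C=40] open={R1}
Step 4: cancel R1 -> on_hand[A=33 B=33 C=40] avail[A=33 B=33 C=40] open={}
Step 5: reserve R3 A 3 -> on_hand[A=33 B=33 C=40] avail[A=30 B=33 C=40] open={R3}
Step 6: commit R3 -> on_hand[A=30 B=33 C=40] avail[A=30 B=33 C=40] open={}
Step 7: reserve R4 B 9 -> on_hand[A=30 B=33 C=40] avail[A=30 B=24 C=40] open={R4}
Step 8: commit R4 -> on_hand[A=30 B=24 C=40] avail[A=30 B=24 C=40] open={}
Step 9: reserve R5 B 3 -> on_hand[A=30 B=24 C=40] avail[A=30 B=21 C=40] open={R5}
Step 10: cancel R5 -> on_hand[A=30 B=24 C=40] avail[A=30 B=24 C=40] open={}
Step 11: reserve R6 A 6 -> on_hand[A=30 B=24 C=40] avail[A=24 B=24 C=40] open={R6}
Step 12: commit R6 -> on_hand[A=24 B=24 C=40] avail[A=24 B=24 C=40] open={}
Step 13: reserve R7 A 1 -> on_hand[A=24 B=24 C=40] avail[A=23 B=24 C=40] open={R7}
Step 14: commit R7 -> on_hand[A=23 B=24 C=40] avail[A=23 B=24 C=40] open={}
Step 15: reserve R8 C 3 -> on_hand[A=23 B=24 C=40] avail[A=23 B=24 C=37] open={R8}
Step 16: reserve R9 B 3 -> on_hand[A=23 B=24 C=40] avail[A=23 B=21 C=37] open={R8,R9}
Step 17: commit R8 -> on_hand[A=23 B=24 C=37] avail[A=23 B=21 C=37] open={R9}
Step 18: reserve R10 B 4 -> on_hand[A=23 B=24 C=37] avail[A=23 B=17 C=37] open={R10,R9}
Step 19: reserve R11 B 2 -> on_hand[A=23 B=24 C=37] avail[A=23 B=15 C=37] open={R10,R11,R9}
Step 20: commit R9 -> on_hand[A=23 B=21 C=37] avail[A=23 B=15 C=37] open={R10,R11}
Step 21: reserve R12 C 9 -> on_hand[A=23 B=21 C=37] avail[A=23 B=15 C=28] open={R10,R11,R12}
Step 22: commit R10 -> on_hand[A=23 B=17 C=37] avail[A=23 B=15 C=28] open={R11,R12}
Step 23: reserve R13 C 7 -> on_hand[A=23 B=17 C=37] avail[A=23 B=15 C=21] open={R11,R12,R13}
Open reservations: ['R11', 'R12', 'R13'] -> 3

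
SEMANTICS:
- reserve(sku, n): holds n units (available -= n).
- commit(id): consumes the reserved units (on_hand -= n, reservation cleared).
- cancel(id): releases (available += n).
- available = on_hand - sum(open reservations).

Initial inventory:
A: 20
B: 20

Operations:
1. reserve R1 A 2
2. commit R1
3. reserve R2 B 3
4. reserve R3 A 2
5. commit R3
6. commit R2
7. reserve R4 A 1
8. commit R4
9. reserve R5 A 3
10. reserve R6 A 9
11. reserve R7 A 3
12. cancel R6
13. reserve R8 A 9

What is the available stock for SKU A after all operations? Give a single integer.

Answer: 0

Derivation:
Step 1: reserve R1 A 2 -> on_hand[A=20 B=20] avail[A=18 B=20] open={R1}
Step 2: commit R1 -> on_hand[A=18 B=20] avail[A=18 B=20] open={}
Step 3: reserve R2 B 3 -> on_hand[A=18 B=20] avail[A=18 B=17] open={R2}
Step 4: reserve R3 A 2 -> on_hand[A=18 B=20] avail[A=16 B=17] open={R2,R3}
Step 5: commit R3 -> on_hand[A=16 B=20] avail[A=16 B=17] open={R2}
Step 6: commit R2 -> on_hand[A=16 B=17] avail[A=16 B=17] open={}
Step 7: reserve R4 A 1 -> on_hand[A=16 B=17] avail[A=15 B=17] open={R4}
Step 8: commit R4 -> on_hand[A=15 B=17] avail[A=15 B=17] open={}
Step 9: reserve R5 A 3 -> on_hand[A=15 B=17] avail[A=12 B=17] open={R5}
Step 10: reserve R6 A 9 -> on_hand[A=15 B=17] avail[A=3 B=17] open={R5,R6}
Step 11: reserve R7 A 3 -> on_hand[A=15 B=17] avail[A=0 B=17] open={R5,R6,R7}
Step 12: cancel R6 -> on_hand[A=15 B=17] avail[A=9 B=17] open={R5,R7}
Step 13: reserve R8 A 9 -> on_hand[A=15 B=17] avail[A=0 B=17] open={R5,R7,R8}
Final available[A] = 0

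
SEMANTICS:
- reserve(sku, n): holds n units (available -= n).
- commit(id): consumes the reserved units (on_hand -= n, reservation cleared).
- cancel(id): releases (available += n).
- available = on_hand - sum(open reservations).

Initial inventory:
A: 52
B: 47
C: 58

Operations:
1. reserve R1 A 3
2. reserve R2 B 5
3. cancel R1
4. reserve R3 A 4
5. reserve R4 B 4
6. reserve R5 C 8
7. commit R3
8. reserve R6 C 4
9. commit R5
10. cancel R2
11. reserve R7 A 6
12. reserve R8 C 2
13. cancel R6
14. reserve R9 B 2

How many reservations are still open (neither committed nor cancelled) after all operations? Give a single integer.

Answer: 4

Derivation:
Step 1: reserve R1 A 3 -> on_hand[A=52 B=47 C=58] avail[A=49 B=47 C=58] open={R1}
Step 2: reserve R2 B 5 -> on_hand[A=52 B=47 C=58] avail[A=49 B=42 C=58] open={R1,R2}
Step 3: cancel R1 -> on_hand[A=52 B=47 C=58] avail[A=52 B=42 C=58] open={R2}
Step 4: reserve R3 A 4 -> on_hand[A=52 B=47 C=58] avail[A=48 B=42 C=58] open={R2,R3}
Step 5: reserve R4 B 4 -> on_hand[A=52 B=47 C=58] avail[A=48 B=38 C=58] open={R2,R3,R4}
Step 6: reserve R5 C 8 -> on_hand[A=52 B=47 C=58] avail[A=48 B=38 C=50] open={R2,R3,R4,R5}
Step 7: commit R3 -> on_hand[A=48 B=47 C=58] avail[A=48 B=38 C=50] open={R2,R4,R5}
Step 8: reserve R6 C 4 -> on_hand[A=48 B=47 C=58] avail[A=48 B=38 C=46] open={R2,R4,R5,R6}
Step 9: commit R5 -> on_hand[A=48 B=47 C=50] avail[A=48 B=38 C=46] open={R2,R4,R6}
Step 10: cancel R2 -> on_hand[A=48 B=47 C=50] avail[A=48 B=43 C=46] open={R4,R6}
Step 11: reserve R7 A 6 -> on_hand[A=48 B=47 C=50] avail[A=42 B=43 C=46] open={R4,R6,R7}
Step 12: reserve R8 C 2 -> on_hand[A=48 B=47 C=50] avail[A=42 B=43 C=44] open={R4,R6,R7,R8}
Step 13: cancel R6 -> on_hand[A=48 B=47 C=50] avail[A=42 B=43 C=48] open={R4,R7,R8}
Step 14: reserve R9 B 2 -> on_hand[A=48 B=47 C=50] avail[A=42 B=41 C=48] open={R4,R7,R8,R9}
Open reservations: ['R4', 'R7', 'R8', 'R9'] -> 4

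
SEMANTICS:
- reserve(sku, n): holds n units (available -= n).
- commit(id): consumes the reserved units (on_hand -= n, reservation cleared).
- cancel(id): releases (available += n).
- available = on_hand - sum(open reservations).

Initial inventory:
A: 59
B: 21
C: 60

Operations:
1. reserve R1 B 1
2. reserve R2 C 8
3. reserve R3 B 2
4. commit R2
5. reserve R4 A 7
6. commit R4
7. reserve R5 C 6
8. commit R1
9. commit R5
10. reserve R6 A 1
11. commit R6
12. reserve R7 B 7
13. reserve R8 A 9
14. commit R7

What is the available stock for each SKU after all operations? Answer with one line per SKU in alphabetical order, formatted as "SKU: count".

Answer: A: 42
B: 11
C: 46

Derivation:
Step 1: reserve R1 B 1 -> on_hand[A=59 B=21 C=60] avail[A=59 B=20 C=60] open={R1}
Step 2: reserve R2 C 8 -> on_hand[A=59 B=21 C=60] avail[A=59 B=20 C=52] open={R1,R2}
Step 3: reserve R3 B 2 -> on_hand[A=59 B=21 C=60] avail[A=59 B=18 C=52] open={R1,R2,R3}
Step 4: commit R2 -> on_hand[A=59 B=21 C=52] avail[A=59 B=18 C=52] open={R1,R3}
Step 5: reserve R4 A 7 -> on_hand[A=59 B=21 C=52] avail[A=52 B=18 C=52] open={R1,R3,R4}
Step 6: commit R4 -> on_hand[A=52 B=21 C=52] avail[A=52 B=18 C=52] open={R1,R3}
Step 7: reserve R5 C 6 -> on_hand[A=52 B=21 C=52] avail[A=52 B=18 C=46] open={R1,R3,R5}
Step 8: commit R1 -> on_hand[A=52 B=20 C=52] avail[A=52 B=18 C=46] open={R3,R5}
Step 9: commit R5 -> on_hand[A=52 B=20 C=46] avail[A=52 B=18 C=46] open={R3}
Step 10: reserve R6 A 1 -> on_hand[A=52 B=20 C=46] avail[A=51 B=18 C=46] open={R3,R6}
Step 11: commit R6 -> on_hand[A=51 B=20 C=46] avail[A=51 B=18 C=46] open={R3}
Step 12: reserve R7 B 7 -> on_hand[A=51 B=20 C=46] avail[A=51 B=11 C=46] open={R3,R7}
Step 13: reserve R8 A 9 -> on_hand[A=51 B=20 C=46] avail[A=42 B=11 C=46] open={R3,R7,R8}
Step 14: commit R7 -> on_hand[A=51 B=13 C=46] avail[A=42 B=11 C=46] open={R3,R8}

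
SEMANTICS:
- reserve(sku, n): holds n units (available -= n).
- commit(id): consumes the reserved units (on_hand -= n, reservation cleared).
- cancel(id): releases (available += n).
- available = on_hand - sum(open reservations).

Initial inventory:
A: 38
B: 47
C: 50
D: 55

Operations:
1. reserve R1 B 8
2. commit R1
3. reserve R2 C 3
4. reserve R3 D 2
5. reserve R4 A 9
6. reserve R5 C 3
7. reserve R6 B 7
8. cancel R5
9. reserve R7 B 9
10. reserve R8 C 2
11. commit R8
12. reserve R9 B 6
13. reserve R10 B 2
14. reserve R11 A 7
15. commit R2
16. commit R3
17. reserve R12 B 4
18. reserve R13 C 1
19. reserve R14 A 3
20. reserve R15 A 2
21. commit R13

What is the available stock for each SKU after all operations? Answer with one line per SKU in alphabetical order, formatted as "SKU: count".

Step 1: reserve R1 B 8 -> on_hand[A=38 B=47 C=50 D=55] avail[A=38 B=39 C=50 D=55] open={R1}
Step 2: commit R1 -> on_hand[A=38 B=39 C=50 D=55] avail[A=38 B=39 C=50 D=55] open={}
Step 3: reserve R2 C 3 -> on_hand[A=38 B=39 C=50 D=55] avail[A=38 B=39 C=47 D=55] open={R2}
Step 4: reserve R3 D 2 -> on_hand[A=38 B=39 C=50 D=55] avail[A=38 B=39 C=47 D=53] open={R2,R3}
Step 5: reserve R4 A 9 -> on_hand[A=38 B=39 C=50 D=55] avail[A=29 B=39 C=47 D=53] open={R2,R3,R4}
Step 6: reserve R5 C 3 -> on_hand[A=38 B=39 C=50 D=55] avail[A=29 B=39 C=44 D=53] open={R2,R3,R4,R5}
Step 7: reserve R6 B 7 -> on_hand[A=38 B=39 C=50 D=55] avail[A=29 B=32 C=44 D=53] open={R2,R3,R4,R5,R6}
Step 8: cancel R5 -> on_hand[A=38 B=39 C=50 D=55] avail[A=29 B=32 C=47 D=53] open={R2,R3,R4,R6}
Step 9: reserve R7 B 9 -> on_hand[A=38 B=39 C=50 D=55] avail[A=29 B=23 C=47 D=53] open={R2,R3,R4,R6,R7}
Step 10: reserve R8 C 2 -> on_hand[A=38 B=39 C=50 D=55] avail[A=29 B=23 C=45 D=53] open={R2,R3,R4,R6,R7,R8}
Step 11: commit R8 -> on_hand[A=38 B=39 C=48 D=55] avail[A=29 B=23 C=45 D=53] open={R2,R3,R4,R6,R7}
Step 12: reserve R9 B 6 -> on_hand[A=38 B=39 C=48 D=55] avail[A=29 B=17 C=45 D=53] open={R2,R3,R4,R6,R7,R9}
Step 13: reserve R10 B 2 -> on_hand[A=38 B=39 C=48 D=55] avail[A=29 B=15 C=45 D=53] open={R10,R2,R3,R4,R6,R7,R9}
Step 14: reserve R11 A 7 -> on_hand[A=38 B=39 C=48 D=55] avail[A=22 B=15 C=45 D=53] open={R10,R11,R2,R3,R4,R6,R7,R9}
Step 15: commit R2 -> on_hand[A=38 B=39 C=45 D=55] avail[A=22 B=15 C=45 D=53] open={R10,R11,R3,R4,R6,R7,R9}
Step 16: commit R3 -> on_hand[A=38 B=39 C=45 D=53] avail[A=22 B=15 C=45 D=53] open={R10,R11,R4,R6,R7,R9}
Step 17: reserve R12 B 4 -> on_hand[A=38 B=39 C=45 D=53] avail[A=22 B=11 C=45 D=53] open={R10,R11,R12,R4,R6,R7,R9}
Step 18: reserve R13 C 1 -> on_hand[A=38 B=39 C=45 D=53] avail[A=22 B=11 C=44 D=53] open={R10,R11,R12,R13,R4,R6,R7,R9}
Step 19: reserve R14 A 3 -> on_hand[A=38 B=39 C=45 D=53] avail[A=19 B=11 C=44 D=53] open={R10,R11,R12,R13,R14,R4,R6,R7,R9}
Step 20: reserve R15 A 2 -> on_hand[A=38 B=39 C=45 D=53] avail[A=17 B=11 C=44 D=53] open={R10,R11,R12,R13,R14,R15,R4,R6,R7,R9}
Step 21: commit R13 -> on_hand[A=38 B=39 C=44 D=53] avail[A=17 B=11 C=44 D=53] open={R10,R11,R12,R14,R15,R4,R6,R7,R9}

Answer: A: 17
B: 11
C: 44
D: 53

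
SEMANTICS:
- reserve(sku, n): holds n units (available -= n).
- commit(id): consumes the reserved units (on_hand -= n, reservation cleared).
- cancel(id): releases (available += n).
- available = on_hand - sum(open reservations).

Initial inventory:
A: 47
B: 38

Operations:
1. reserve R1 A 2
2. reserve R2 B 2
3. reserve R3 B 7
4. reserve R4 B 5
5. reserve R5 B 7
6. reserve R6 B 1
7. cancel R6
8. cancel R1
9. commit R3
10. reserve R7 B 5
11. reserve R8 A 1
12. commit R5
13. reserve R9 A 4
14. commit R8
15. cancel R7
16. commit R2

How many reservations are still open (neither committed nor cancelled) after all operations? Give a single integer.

Step 1: reserve R1 A 2 -> on_hand[A=47 B=38] avail[A=45 B=38] open={R1}
Step 2: reserve R2 B 2 -> on_hand[A=47 B=38] avail[A=45 B=36] open={R1,R2}
Step 3: reserve R3 B 7 -> on_hand[A=47 B=38] avail[A=45 B=29] open={R1,R2,R3}
Step 4: reserve R4 B 5 -> on_hand[A=47 B=38] avail[A=45 B=24] open={R1,R2,R3,R4}
Step 5: reserve R5 B 7 -> on_hand[A=47 B=38] avail[A=45 B=17] open={R1,R2,R3,R4,R5}
Step 6: reserve R6 B 1 -> on_hand[A=47 B=38] avail[A=45 B=16] open={R1,R2,R3,R4,R5,R6}
Step 7: cancel R6 -> on_hand[A=47 B=38] avail[A=45 B=17] open={R1,R2,R3,R4,R5}
Step 8: cancel R1 -> on_hand[A=47 B=38] avail[A=47 B=17] open={R2,R3,R4,R5}
Step 9: commit R3 -> on_hand[A=47 B=31] avail[A=47 B=17] open={R2,R4,R5}
Step 10: reserve R7 B 5 -> on_hand[A=47 B=31] avail[A=47 B=12] open={R2,R4,R5,R7}
Step 11: reserve R8 A 1 -> on_hand[A=47 B=31] avail[A=46 B=12] open={R2,R4,R5,R7,R8}
Step 12: commit R5 -> on_hand[A=47 B=24] avail[A=46 B=12] open={R2,R4,R7,R8}
Step 13: reserve R9 A 4 -> on_hand[A=47 B=24] avail[A=42 B=12] open={R2,R4,R7,R8,R9}
Step 14: commit R8 -> on_hand[A=46 B=24] avail[A=42 B=12] open={R2,R4,R7,R9}
Step 15: cancel R7 -> on_hand[A=46 B=24] avail[A=42 B=17] open={R2,R4,R9}
Step 16: commit R2 -> on_hand[A=46 B=22] avail[A=42 B=17] open={R4,R9}
Open reservations: ['R4', 'R9'] -> 2

Answer: 2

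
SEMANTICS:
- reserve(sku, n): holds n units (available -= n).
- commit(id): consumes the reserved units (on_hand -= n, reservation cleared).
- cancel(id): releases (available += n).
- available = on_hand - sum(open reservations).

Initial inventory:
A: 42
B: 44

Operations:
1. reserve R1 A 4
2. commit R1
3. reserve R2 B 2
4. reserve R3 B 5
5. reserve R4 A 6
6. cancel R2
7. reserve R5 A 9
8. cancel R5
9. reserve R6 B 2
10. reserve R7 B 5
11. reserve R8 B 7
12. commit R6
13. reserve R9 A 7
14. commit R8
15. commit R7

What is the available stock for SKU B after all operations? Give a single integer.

Answer: 25

Derivation:
Step 1: reserve R1 A 4 -> on_hand[A=42 B=44] avail[A=38 B=44] open={R1}
Step 2: commit R1 -> on_hand[A=38 B=44] avail[A=38 B=44] open={}
Step 3: reserve R2 B 2 -> on_hand[A=38 B=44] avail[A=38 B=42] open={R2}
Step 4: reserve R3 B 5 -> on_hand[A=38 B=44] avail[A=38 B=37] open={R2,R3}
Step 5: reserve R4 A 6 -> on_hand[A=38 B=44] avail[A=32 B=37] open={R2,R3,R4}
Step 6: cancel R2 -> on_hand[A=38 B=44] avail[A=32 B=39] open={R3,R4}
Step 7: reserve R5 A 9 -> on_hand[A=38 B=44] avail[A=23 B=39] open={R3,R4,R5}
Step 8: cancel R5 -> on_hand[A=38 B=44] avail[A=32 B=39] open={R3,R4}
Step 9: reserve R6 B 2 -> on_hand[A=38 B=44] avail[A=32 B=37] open={R3,R4,R6}
Step 10: reserve R7 B 5 -> on_hand[A=38 B=44] avail[A=32 B=32] open={R3,R4,R6,R7}
Step 11: reserve R8 B 7 -> on_hand[A=38 B=44] avail[A=32 B=25] open={R3,R4,R6,R7,R8}
Step 12: commit R6 -> on_hand[A=38 B=42] avail[A=32 B=25] open={R3,R4,R7,R8}
Step 13: reserve R9 A 7 -> on_hand[A=38 B=42] avail[A=25 B=25] open={R3,R4,R7,R8,R9}
Step 14: commit R8 -> on_hand[A=38 B=35] avail[A=25 B=25] open={R3,R4,R7,R9}
Step 15: commit R7 -> on_hand[A=38 B=30] avail[A=25 B=25] open={R3,R4,R9}
Final available[B] = 25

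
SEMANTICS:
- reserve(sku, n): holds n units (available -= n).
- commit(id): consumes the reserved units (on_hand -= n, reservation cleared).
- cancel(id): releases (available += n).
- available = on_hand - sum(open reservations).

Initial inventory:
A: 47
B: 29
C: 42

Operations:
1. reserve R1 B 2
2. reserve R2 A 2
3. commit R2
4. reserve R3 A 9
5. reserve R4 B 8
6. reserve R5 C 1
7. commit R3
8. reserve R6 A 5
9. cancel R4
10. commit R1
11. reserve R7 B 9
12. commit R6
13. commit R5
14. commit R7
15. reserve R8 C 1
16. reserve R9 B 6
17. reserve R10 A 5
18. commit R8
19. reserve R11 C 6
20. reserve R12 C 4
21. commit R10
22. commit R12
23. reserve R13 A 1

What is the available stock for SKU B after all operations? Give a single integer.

Step 1: reserve R1 B 2 -> on_hand[A=47 B=29 C=42] avail[A=47 B=27 C=42] open={R1}
Step 2: reserve R2 A 2 -> on_hand[A=47 B=29 C=42] avail[A=45 B=27 C=42] open={R1,R2}
Step 3: commit R2 -> on_hand[A=45 B=29 C=42] avail[A=45 B=27 C=42] open={R1}
Step 4: reserve R3 A 9 -> on_hand[A=45 B=29 C=42] avail[A=36 B=27 C=42] open={R1,R3}
Step 5: reserve R4 B 8 -> on_hand[A=45 B=29 C=42] avail[A=36 B=19 C=42] open={R1,R3,R4}
Step 6: reserve R5 C 1 -> on_hand[A=45 B=29 C=42] avail[A=36 B=19 C=41] open={R1,R3,R4,R5}
Step 7: commit R3 -> on_hand[A=36 B=29 C=42] avail[A=36 B=19 C=41] open={R1,R4,R5}
Step 8: reserve R6 A 5 -> on_hand[A=36 B=29 C=42] avail[A=31 B=19 C=41] open={R1,R4,R5,R6}
Step 9: cancel R4 -> on_hand[A=36 B=29 C=42] avail[A=31 B=27 C=41] open={R1,R5,R6}
Step 10: commit R1 -> on_hand[A=36 B=27 C=42] avail[A=31 B=27 C=41] open={R5,R6}
Step 11: reserve R7 B 9 -> on_hand[A=36 B=27 C=42] avail[A=31 B=18 C=41] open={R5,R6,R7}
Step 12: commit R6 -> on_hand[A=31 B=27 C=42] avail[A=31 B=18 C=41] open={R5,R7}
Step 13: commit R5 -> on_hand[A=31 B=27 C=41] avail[A=31 B=18 C=41] open={R7}
Step 14: commit R7 -> on_hand[A=31 B=18 C=41] avail[A=31 B=18 C=41] open={}
Step 15: reserve R8 C 1 -> on_hand[A=31 B=18 C=41] avail[A=31 B=18 C=40] open={R8}
Step 16: reserve R9 B 6 -> on_hand[A=31 B=18 C=41] avail[A=31 B=12 C=40] open={R8,R9}
Step 17: reserve R10 A 5 -> on_hand[A=31 B=18 C=41] avail[A=26 B=12 C=40] open={R10,R8,R9}
Step 18: commit R8 -> on_hand[A=31 B=18 C=40] avail[A=26 B=12 C=40] open={R10,R9}
Step 19: reserve R11 C 6 -> on_hand[A=31 B=18 C=40] avail[A=26 B=12 C=34] open={R10,R11,R9}
Step 20: reserve R12 C 4 -> on_hand[A=31 B=18 C=40] avail[A=26 B=12 C=30] open={R10,R11,R12,R9}
Step 21: commit R10 -> on_hand[A=26 B=18 C=40] avail[A=26 B=12 C=30] open={R11,R12,R9}
Step 22: commit R12 -> on_hand[A=26 B=18 C=36] avail[A=26 B=12 C=30] open={R11,R9}
Step 23: reserve R13 A 1 -> on_hand[A=26 B=18 C=36] avail[A=25 B=12 C=30] open={R11,R13,R9}
Final available[B] = 12

Answer: 12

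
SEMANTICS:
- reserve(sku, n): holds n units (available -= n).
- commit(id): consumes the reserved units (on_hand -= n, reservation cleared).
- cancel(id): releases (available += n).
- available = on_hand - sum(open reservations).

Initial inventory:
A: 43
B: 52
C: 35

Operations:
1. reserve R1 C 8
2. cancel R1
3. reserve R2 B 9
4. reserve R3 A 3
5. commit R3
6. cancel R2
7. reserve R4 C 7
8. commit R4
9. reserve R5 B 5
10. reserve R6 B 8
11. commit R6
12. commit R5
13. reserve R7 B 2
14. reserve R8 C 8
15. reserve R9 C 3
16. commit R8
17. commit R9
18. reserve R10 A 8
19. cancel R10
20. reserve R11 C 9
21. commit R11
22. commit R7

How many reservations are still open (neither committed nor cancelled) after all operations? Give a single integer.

Step 1: reserve R1 C 8 -> on_hand[A=43 B=52 C=35] avail[A=43 B=52 C=27] open={R1}
Step 2: cancel R1 -> on_hand[A=43 B=52 C=35] avail[A=43 B=52 C=35] open={}
Step 3: reserve R2 B 9 -> on_hand[A=43 B=52 C=35] avail[A=43 B=43 C=35] open={R2}
Step 4: reserve R3 A 3 -> on_hand[A=43 B=52 C=35] avail[A=40 B=43 C=35] open={R2,R3}
Step 5: commit R3 -> on_hand[A=40 B=52 C=35] avail[A=40 B=43 C=35] open={R2}
Step 6: cancel R2 -> on_hand[A=40 B=52 C=35] avail[A=40 B=52 C=35] open={}
Step 7: reserve R4 C 7 -> on_hand[A=40 B=52 C=35] avail[A=40 B=52 C=28] open={R4}
Step 8: commit R4 -> on_hand[A=40 B=52 C=28] avail[A=40 B=52 C=28] open={}
Step 9: reserve R5 B 5 -> on_hand[A=40 B=52 C=28] avail[A=40 B=47 C=28] open={R5}
Step 10: reserve R6 B 8 -> on_hand[A=40 B=52 C=28] avail[A=40 B=39 C=28] open={R5,R6}
Step 11: commit R6 -> on_hand[A=40 B=44 C=28] avail[A=40 B=39 C=28] open={R5}
Step 12: commit R5 -> on_hand[A=40 B=39 C=28] avail[A=40 B=39 C=28] open={}
Step 13: reserve R7 B 2 -> on_hand[A=40 B=39 C=28] avail[A=40 B=37 C=28] open={R7}
Step 14: reserve R8 C 8 -> on_hand[A=40 B=39 C=28] avail[A=40 B=37 C=20] open={R7,R8}
Step 15: reserve R9 C 3 -> on_hand[A=40 B=39 C=28] avail[A=40 B=37 C=17] open={R7,R8,R9}
Step 16: commit R8 -> on_hand[A=40 B=39 C=20] avail[A=40 B=37 C=17] open={R7,R9}
Step 17: commit R9 -> on_hand[A=40 B=39 C=17] avail[A=40 B=37 C=17] open={R7}
Step 18: reserve R10 A 8 -> on_hand[A=40 B=39 C=17] avail[A=32 B=37 C=17] open={R10,R7}
Step 19: cancel R10 -> on_hand[A=40 B=39 C=17] avail[A=40 B=37 C=17] open={R7}
Step 20: reserve R11 C 9 -> on_hand[A=40 B=39 C=17] avail[A=40 B=37 C=8] open={R11,R7}
Step 21: commit R11 -> on_hand[A=40 B=39 C=8] avail[A=40 B=37 C=8] open={R7}
Step 22: commit R7 -> on_hand[A=40 B=37 C=8] avail[A=40 B=37 C=8] open={}
Open reservations: [] -> 0

Answer: 0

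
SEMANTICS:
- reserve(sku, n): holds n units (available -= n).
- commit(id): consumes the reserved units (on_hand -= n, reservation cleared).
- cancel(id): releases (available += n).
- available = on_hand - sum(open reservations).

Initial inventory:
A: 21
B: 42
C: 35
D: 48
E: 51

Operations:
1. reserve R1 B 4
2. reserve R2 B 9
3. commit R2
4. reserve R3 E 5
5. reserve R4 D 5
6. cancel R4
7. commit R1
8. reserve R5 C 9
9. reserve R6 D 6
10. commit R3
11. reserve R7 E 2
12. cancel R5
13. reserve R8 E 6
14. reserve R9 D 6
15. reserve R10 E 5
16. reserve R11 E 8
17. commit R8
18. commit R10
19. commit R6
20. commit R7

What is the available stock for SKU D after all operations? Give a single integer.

Step 1: reserve R1 B 4 -> on_hand[A=21 B=42 C=35 D=48 E=51] avail[A=21 B=38 C=35 D=48 E=51] open={R1}
Step 2: reserve R2 B 9 -> on_hand[A=21 B=42 C=35 D=48 E=51] avail[A=21 B=29 C=35 D=48 E=51] open={R1,R2}
Step 3: commit R2 -> on_hand[A=21 B=33 C=35 D=48 E=51] avail[A=21 B=29 C=35 D=48 E=51] open={R1}
Step 4: reserve R3 E 5 -> on_hand[A=21 B=33 C=35 D=48 E=51] avail[A=21 B=29 C=35 D=48 E=46] open={R1,R3}
Step 5: reserve R4 D 5 -> on_hand[A=21 B=33 C=35 D=48 E=51] avail[A=21 B=29 C=35 D=43 E=46] open={R1,R3,R4}
Step 6: cancel R4 -> on_hand[A=21 B=33 C=35 D=48 E=51] avail[A=21 B=29 C=35 D=48 E=46] open={R1,R3}
Step 7: commit R1 -> on_hand[A=21 B=29 C=35 D=48 E=51] avail[A=21 B=29 C=35 D=48 E=46] open={R3}
Step 8: reserve R5 C 9 -> on_hand[A=21 B=29 C=35 D=48 E=51] avail[A=21 B=29 C=26 D=48 E=46] open={R3,R5}
Step 9: reserve R6 D 6 -> on_hand[A=21 B=29 C=35 D=48 E=51] avail[A=21 B=29 C=26 D=42 E=46] open={R3,R5,R6}
Step 10: commit R3 -> on_hand[A=21 B=29 C=35 D=48 E=46] avail[A=21 B=29 C=26 D=42 E=46] open={R5,R6}
Step 11: reserve R7 E 2 -> on_hand[A=21 B=29 C=35 D=48 E=46] avail[A=21 B=29 C=26 D=42 E=44] open={R5,R6,R7}
Step 12: cancel R5 -> on_hand[A=21 B=29 C=35 D=48 E=46] avail[A=21 B=29 C=35 D=42 E=44] open={R6,R7}
Step 13: reserve R8 E 6 -> on_hand[A=21 B=29 C=35 D=48 E=46] avail[A=21 B=29 C=35 D=42 E=38] open={R6,R7,R8}
Step 14: reserve R9 D 6 -> on_hand[A=21 B=29 C=35 D=48 E=46] avail[A=21 B=29 C=35 D=36 E=38] open={R6,R7,R8,R9}
Step 15: reserve R10 E 5 -> on_hand[A=21 B=29 C=35 D=48 E=46] avail[A=21 B=29 C=35 D=36 E=33] open={R10,R6,R7,R8,R9}
Step 16: reserve R11 E 8 -> on_hand[A=21 B=29 C=35 D=48 E=46] avail[A=21 B=29 C=35 D=36 E=25] open={R10,R11,R6,R7,R8,R9}
Step 17: commit R8 -> on_hand[A=21 B=29 C=35 D=48 E=40] avail[A=21 B=29 C=35 D=36 E=25] open={R10,R11,R6,R7,R9}
Step 18: commit R10 -> on_hand[A=21 B=29 C=35 D=48 E=35] avail[A=21 B=29 C=35 D=36 E=25] open={R11,R6,R7,R9}
Step 19: commit R6 -> on_hand[A=21 B=29 C=35 D=42 E=35] avail[A=21 B=29 C=35 D=36 E=25] open={R11,R7,R9}
Step 20: commit R7 -> on_hand[A=21 B=29 C=35 D=42 E=33] avail[A=21 B=29 C=35 D=36 E=25] open={R11,R9}
Final available[D] = 36

Answer: 36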